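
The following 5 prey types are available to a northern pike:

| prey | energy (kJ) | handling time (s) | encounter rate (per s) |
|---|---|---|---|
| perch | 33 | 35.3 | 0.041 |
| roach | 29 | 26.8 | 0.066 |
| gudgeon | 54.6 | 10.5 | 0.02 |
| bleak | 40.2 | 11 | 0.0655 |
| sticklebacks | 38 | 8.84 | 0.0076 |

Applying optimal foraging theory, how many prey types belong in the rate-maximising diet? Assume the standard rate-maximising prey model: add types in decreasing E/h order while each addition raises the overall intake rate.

3

Profitabilities (E/h, kJ/s): gudgeon 5.2, sticklebacks 4.3, bleak 3.65, roach 1.08, perch 0.935. Add prey in this order while the next type's profitability exceeds the intake rate on those already taken.
Rate on top 1: 0.9025. sticklebacks: 4.3 > 0.9025 → include.
Rate on top 2: 1.081. bleak: 3.65 > 1.081 → include.
Rate on top 3: 2.009. roach: 1.08 < 2.009 → exclude; stop.
Optimal diet: gudgeon, sticklebacks, bleak — 3 of 5 types.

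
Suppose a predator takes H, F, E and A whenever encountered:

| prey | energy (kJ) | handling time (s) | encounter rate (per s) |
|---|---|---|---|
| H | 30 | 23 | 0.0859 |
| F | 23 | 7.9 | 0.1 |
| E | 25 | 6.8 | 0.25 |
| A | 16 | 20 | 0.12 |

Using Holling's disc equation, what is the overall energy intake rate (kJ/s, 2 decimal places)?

R = (0.0859×30 + 0.1×23 + 0.25×25 + 0.12×16) / (1 + 0.0859×23 + 0.1×7.9 + 0.25×6.8 + 0.12×20) = 13.05/7.866 = 1.659 kJ/s.

1.66 kJ/s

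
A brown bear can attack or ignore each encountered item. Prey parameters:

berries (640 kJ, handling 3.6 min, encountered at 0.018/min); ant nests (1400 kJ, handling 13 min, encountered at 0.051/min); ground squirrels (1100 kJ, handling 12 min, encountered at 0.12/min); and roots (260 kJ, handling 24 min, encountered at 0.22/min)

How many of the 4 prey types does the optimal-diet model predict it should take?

E/h in descending order: berries 178, ant nests 108, ground squirrels 91.7, roots 10.8 kJ/min. The optimal diet is the largest prefix of this list for which every included type satisfies E_i/h_i > R on the types above it.
Rate on top 1: 10.82. ant nests: 108 > 10.82 → include.
Rate on top 2: 47.99. ground squirrels: 91.7 > 47.99 → include.
Rate on top 3: 67.85. roots: 10.8 < 67.85 → exclude; stop.
Optimal diet: berries, ant nests, ground squirrels — 3 of 4 types.

3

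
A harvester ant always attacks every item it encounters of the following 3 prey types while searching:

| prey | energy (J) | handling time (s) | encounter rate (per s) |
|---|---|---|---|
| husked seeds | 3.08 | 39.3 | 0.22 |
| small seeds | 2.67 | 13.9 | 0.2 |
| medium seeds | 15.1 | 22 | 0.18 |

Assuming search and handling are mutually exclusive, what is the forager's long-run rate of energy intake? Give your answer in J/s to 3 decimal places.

Energy encountered per unit search time: 0.22×3.08 + 0.2×2.67 + 0.18×15.1 = 3.93 J/s.
Handling time per unit search time: 0.22×39.3 + 0.2×13.9 + 0.18×22 = 15.39.
Rate = 3.93/(1 + 15.39) = 0.2398 J/s.

0.240 J/s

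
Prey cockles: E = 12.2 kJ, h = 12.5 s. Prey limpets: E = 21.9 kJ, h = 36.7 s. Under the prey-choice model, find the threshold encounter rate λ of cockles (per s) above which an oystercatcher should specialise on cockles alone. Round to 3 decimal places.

0.126 per s

The zero-one rule: include limpets iff E₂/h₂ > λE₁/(1+λh₁). Equality gives the switch point.
λE₁h₂ = E₂ + λE₂h₁ ⇒ λ = E₂/(E₁h₂ − E₂h₁) = 21.9/(447.7 − 273.8) = 0.1259 per s.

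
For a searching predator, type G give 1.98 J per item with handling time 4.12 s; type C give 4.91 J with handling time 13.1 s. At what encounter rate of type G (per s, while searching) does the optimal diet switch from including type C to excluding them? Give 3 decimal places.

0.860 per s

Drop type C once their profitability E₂/h₂ falls below the rate achievable on type G alone: E₂/h₂ = λE₁/(1 + λh₁).
Solve for λ: λE₁h₂ = E₂(1 + λh₁) → λ(E₁h₂ − E₂h₁) = E₂ → λ = E₂/(E₁h₂ − E₂h₁).
λ = 4.91/(1.98×13.1 − 4.91×4.12) = 4.91/5.709 = 0.8601 per s.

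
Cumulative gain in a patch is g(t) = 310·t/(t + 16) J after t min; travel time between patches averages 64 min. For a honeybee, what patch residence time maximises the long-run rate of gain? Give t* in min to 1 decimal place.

Maximise g(t)/(T+t): set derivative to zero → g'(t)(T+t) = g(t).
g'(t) = 310·16/(t + 16)². Setting 310·16/(t+16)² = 310t/[(t+16)(64+t)] gives 16(64+t) = t(t+16), so t² = 16×64 = 1024.
t* = √1024 = 32 min.

32.0 min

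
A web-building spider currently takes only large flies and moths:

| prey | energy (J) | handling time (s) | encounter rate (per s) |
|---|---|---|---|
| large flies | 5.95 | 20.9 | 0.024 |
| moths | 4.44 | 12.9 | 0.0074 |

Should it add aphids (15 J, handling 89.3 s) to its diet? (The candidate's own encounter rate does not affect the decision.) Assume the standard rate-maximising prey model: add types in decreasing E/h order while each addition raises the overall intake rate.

Intake rate on the current diet: R = (0.024×5.95 + 0.0074×4.44) / (1 + 0.024×20.9 + 0.0074×12.9) = 0.1757/1.597 = 0.11 J/s.
Profitability of aphids: 15/89.3 = 0.168 J/s.
Since 0.168 > R, including aphids increases the long-run rate.

Yes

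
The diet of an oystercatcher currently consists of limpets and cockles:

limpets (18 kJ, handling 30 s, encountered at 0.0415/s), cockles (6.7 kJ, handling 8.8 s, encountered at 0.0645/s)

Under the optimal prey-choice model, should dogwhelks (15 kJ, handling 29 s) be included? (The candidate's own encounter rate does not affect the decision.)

Current rate: (0.0415×18 + 0.0645×6.7)/(1 + 0.0415×30 + 0.0645×8.8) = 0.4192 kJ/s.
Profitability of dogwhelks: 15/29 = 0.5172 kJ/s.
Since 0.5172 > R, including dogwhelks increases the long-run rate.

Yes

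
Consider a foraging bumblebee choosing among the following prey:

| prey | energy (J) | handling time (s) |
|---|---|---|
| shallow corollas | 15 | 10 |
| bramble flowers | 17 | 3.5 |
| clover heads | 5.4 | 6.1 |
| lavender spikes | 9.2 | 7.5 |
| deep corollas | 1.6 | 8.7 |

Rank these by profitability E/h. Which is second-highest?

Profitability E/h (J/s): shallow corollas = 15/10 = 1.5, bramble flowers = 17/3.5 = 4.86, clover heads = 5.4/6.1 = 0.885, lavender spikes = 9.2/7.5 = 1.23, deep corollas = 1.6/8.7 = 0.184.
Ranked: bramble flowers > shallow corollas > lavender spikes > clover heads > deep corollas.

shallow corollas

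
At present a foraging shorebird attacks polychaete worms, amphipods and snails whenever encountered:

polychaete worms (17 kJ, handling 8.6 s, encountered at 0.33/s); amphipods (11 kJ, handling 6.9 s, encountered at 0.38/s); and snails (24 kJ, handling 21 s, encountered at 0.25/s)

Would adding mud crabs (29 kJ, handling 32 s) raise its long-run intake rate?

No

Current rate: (0.33×17 + 0.38×11 + 0.25×24)/(1 + 0.33×8.6 + 0.38×6.9 + 0.25×21) = 1.348 kJ/s.
Profitability of mud crabs: 29/32 = 0.9062 kJ/s.
0.9062 < 1.348, so adding mud crabs would lower the average — exclude it.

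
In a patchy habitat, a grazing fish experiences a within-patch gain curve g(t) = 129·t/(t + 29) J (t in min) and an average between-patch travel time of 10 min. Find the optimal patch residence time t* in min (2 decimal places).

17.03 min

By the marginal value theorem, leave when the instantaneous gain rate g'(t) equals the habitat-wide average g(t)/(T + t).
g'(t) = 129·29/(t + 29)². Setting 129·29/(t+29)² = 129t/[(t+29)(10+t)] gives 29(10+t) = t(t+29), so t² = 29×10 = 290.
t* = √290 = 17.03 min.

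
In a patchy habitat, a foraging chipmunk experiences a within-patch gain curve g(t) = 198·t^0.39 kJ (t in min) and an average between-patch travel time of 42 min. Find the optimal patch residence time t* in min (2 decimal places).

By the marginal value theorem, leave when the instantaneous gain rate g'(t) equals the habitat-wide average g(t)/(T + t).
g'(t) = 0.39·198·t^-0.61. Setting 0.39·198·t^-0.61 = 198·t^0.39/(42+t) gives 0.39(42+t) = t, so 0.61·t = 0.39×42.
t* = 0.39×42/0.61 = 26.85 min.

26.85 min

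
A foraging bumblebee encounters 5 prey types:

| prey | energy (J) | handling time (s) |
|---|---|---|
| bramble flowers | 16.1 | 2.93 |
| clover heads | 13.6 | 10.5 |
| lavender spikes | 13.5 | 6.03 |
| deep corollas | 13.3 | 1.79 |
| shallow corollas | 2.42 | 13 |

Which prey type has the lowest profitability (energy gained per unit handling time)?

Profitability E/h (J/s): bramble flowers = 16.1/2.93 = 5.49, clover heads = 13.6/10.5 = 1.3, lavender spikes = 13.5/6.03 = 2.24, deep corollas = 13.3/1.79 = 7.43, shallow corollas = 2.42/13 = 0.186.
Ranked: deep corollas > bramble flowers > lavender spikes > clover heads > shallow corollas.

shallow corollas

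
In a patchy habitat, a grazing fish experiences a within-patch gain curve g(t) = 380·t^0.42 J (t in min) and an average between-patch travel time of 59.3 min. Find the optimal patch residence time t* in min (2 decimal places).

Maximise g(t)/(T+t): set derivative to zero → g'(t)(T+t) = g(t).
g'(t) = 0.42·380·t^-0.58. Setting 0.42·380·t^-0.58 = 380·t^0.42/(59.3+t) gives 0.42(59.3+t) = t, so 0.58·t = 0.42×59.3.
t* = 0.42×59.3/0.58 = 42.94 min.

42.94 min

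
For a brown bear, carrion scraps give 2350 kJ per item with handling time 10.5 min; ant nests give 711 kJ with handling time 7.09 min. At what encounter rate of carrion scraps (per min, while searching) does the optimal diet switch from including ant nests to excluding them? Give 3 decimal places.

At the threshold, the rate on carrion scraps alone equals the profitability of ant nests: λ·2350/(1 + λ·10.5) = 711/7.09 = 100.3.
Rearranging, λ(2350 − 100.3×10.5) = 100.3, so λ = 100.3/1297 = 0.07732 per min.

0.077 per min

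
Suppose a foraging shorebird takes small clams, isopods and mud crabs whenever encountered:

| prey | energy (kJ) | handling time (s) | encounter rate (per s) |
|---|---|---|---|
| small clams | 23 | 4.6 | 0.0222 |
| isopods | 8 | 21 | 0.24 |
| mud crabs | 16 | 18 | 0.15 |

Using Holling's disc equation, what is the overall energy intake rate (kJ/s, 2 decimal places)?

0.55 kJ/s

R = (0.0222×23 + 0.24×8 + 0.15×16) / (1 + 0.0222×4.6 + 0.24×21 + 0.15×18) = 4.831/8.842 = 0.5463 kJ/s.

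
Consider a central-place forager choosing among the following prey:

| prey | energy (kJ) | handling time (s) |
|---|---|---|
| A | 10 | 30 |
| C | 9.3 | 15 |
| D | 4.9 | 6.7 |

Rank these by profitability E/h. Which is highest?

In descending order of E/h:
D: 4.9/6.7 = 0.731 kJ/s
C: 9.3/15 = 0.62 kJ/s
A: 10/30 = 0.333 kJ/s

D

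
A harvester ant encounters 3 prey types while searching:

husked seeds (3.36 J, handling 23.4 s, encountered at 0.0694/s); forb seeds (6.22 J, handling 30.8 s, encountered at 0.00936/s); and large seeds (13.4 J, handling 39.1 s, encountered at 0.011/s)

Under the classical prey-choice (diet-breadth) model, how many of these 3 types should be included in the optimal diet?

Profitabilities (E/h, J/s): large seeds 0.343, forb seeds 0.202, husked seeds 0.144. Add prey in this order while the next type's profitability exceeds the intake rate on those already taken.
Rate on top 1: 0.1031. forb seeds: 0.202 > 0.1031 → include.
Rate on top 2: 0.1197. husked seeds: 0.144 > 0.1197 → include.
Optimal diet: large seeds, forb seeds, husked seeds — 3 of 3 types.

3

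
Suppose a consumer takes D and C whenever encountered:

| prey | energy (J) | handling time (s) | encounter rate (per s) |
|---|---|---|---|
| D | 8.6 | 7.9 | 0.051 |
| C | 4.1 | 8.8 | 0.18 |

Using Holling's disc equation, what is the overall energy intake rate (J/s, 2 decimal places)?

0.39 J/s

R = (0.051×8.6 + 0.18×4.1) / (1 + 0.051×7.9 + 0.18×8.8) = 1.177/2.987 = 0.3939 J/s.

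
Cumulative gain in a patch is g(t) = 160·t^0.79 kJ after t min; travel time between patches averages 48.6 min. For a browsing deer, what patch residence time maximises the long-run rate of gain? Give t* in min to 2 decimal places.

By the marginal value theorem, leave when the instantaneous gain rate g'(t) equals the habitat-wide average g(t)/(T + t).
g'(t) = 0.79·160·t^-0.21. Setting 0.79·160·t^-0.21 = 160·t^0.79/(48.6+t) gives 0.79(48.6+t) = t, so 0.21·t = 0.79×48.6.
t* = 0.79×48.6/0.21 = 182.8 min.

182.83 min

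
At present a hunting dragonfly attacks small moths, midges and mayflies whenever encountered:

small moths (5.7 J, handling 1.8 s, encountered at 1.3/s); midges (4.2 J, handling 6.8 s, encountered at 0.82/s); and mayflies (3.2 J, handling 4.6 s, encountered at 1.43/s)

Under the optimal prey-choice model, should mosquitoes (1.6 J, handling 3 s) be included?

No

Intake rate on the current diet: R = (1.3×5.7 + 0.82×4.2 + 1.43×3.2) / (1 + 1.3×1.8 + 0.82×6.8 + 1.43×4.6) = 15.43/15.49 = 0.9959 J/s.
mosquitoes: E/h = 1.6/3 = 0.5333 J/s.
0.5333 < 0.9959, so adding mosquitoes would lower the average — exclude it.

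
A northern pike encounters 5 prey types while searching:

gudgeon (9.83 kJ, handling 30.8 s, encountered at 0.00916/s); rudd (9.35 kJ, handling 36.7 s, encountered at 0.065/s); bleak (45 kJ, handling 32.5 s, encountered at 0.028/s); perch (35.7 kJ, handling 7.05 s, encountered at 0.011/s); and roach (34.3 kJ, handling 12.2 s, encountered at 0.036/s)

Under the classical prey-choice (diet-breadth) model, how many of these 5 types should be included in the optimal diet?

Profitabilities (E/h, kJ/s): perch 5.06, roach 2.81, bleak 1.38, gudgeon 0.319, rudd 0.255. Add prey in this order while the next type's profitability exceeds the intake rate on those already taken.
Rate on top 1: 0.3644. roach: 2.81 > 0.3644 → include.
Rate on top 2: 1.073. bleak: 1.38 > 1.073 → include.
Rate on top 3: 1.19. gudgeon: 0.319 < 1.19 → exclude; stop.
Optimal diet: perch, roach, bleak — 3 of 5 types.

3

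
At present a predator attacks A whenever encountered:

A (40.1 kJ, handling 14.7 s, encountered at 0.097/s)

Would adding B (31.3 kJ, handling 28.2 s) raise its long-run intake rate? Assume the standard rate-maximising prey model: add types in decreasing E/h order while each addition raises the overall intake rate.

Intake rate on the current diet: R = (0.097×40.1) / (1 + 0.097×14.7) = 3.89/2.426 = 1.603 kJ/s.
B: E/h = 31.3/28.2 = 1.11 kJ/s.
Since 1.11 < R, time spent handling B is better spent searching.

No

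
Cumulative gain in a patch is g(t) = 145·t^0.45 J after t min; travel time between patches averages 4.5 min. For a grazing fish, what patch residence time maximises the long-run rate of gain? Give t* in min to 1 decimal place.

Optimal t* satisfies g'(t*) = g(t*)/(T + t*).
g'(t) = 0.45·145·t^-0.55. Setting 0.45·145·t^-0.55 = 145·t^0.45/(4.5+t) gives 0.45(4.5+t) = t, so 0.55·t = 0.45×4.5.
t* = 0.45×4.5/0.55 = 3.682 min.

3.7 min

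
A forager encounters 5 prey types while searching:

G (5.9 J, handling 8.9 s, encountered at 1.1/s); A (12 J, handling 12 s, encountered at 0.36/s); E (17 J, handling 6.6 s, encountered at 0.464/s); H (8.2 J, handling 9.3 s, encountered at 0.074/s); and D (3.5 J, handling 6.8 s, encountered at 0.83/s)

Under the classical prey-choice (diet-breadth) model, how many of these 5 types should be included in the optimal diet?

1

E/h in descending order: E 2.58, A 1, H 0.882, G 0.663, D 0.515 J/s. The optimal diet is the largest prefix of this list for which every included type satisfies E_i/h_i > R on the types above it.
Rate on top 1: 1.942. A: 1 < 1.942 → exclude; stop.
Optimal diet: E — 1 of 5 types.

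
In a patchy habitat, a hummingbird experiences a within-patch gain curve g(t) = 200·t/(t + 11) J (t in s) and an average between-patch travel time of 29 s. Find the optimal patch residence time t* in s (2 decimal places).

17.86 s

Maximise g(t)/(T+t): set derivative to zero → g'(t)(T+t) = g(t).
g'(t) = 200·11/(t + 11)². Setting 200·11/(t+11)² = 200t/[(t+11)(29+t)] gives 11(29+t) = t(t+11), so t² = 11×29 = 319.
t* = √319 = 17.86 s.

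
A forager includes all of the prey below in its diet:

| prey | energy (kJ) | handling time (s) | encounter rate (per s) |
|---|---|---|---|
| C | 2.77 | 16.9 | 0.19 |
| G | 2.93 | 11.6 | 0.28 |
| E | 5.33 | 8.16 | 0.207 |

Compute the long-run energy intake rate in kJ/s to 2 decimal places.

Energy encountered per unit search time: 0.19×2.77 + 0.28×2.93 + 0.207×5.33 = 2.45 kJ/s.
Handling time per unit search time: 0.19×16.9 + 0.28×11.6 + 0.207×8.16 = 8.148.
Rate = 2.45/(1 + 8.148) = 0.2678 kJ/s.

0.27 kJ/s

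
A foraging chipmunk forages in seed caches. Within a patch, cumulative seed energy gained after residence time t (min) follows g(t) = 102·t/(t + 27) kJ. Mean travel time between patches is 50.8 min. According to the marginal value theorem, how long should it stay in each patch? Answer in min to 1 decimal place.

37.0 min

Maximise g(t)/(T+t): set derivative to zero → g'(t)(T+t) = g(t).
g'(t) = 102·27/(t + 27)². Setting 102·27/(t+27)² = 102t/[(t+27)(50.8+t)] gives 27(50.8+t) = t(t+27), so t² = 27×50.8 = 1372.
t* = √1372 = 37.04 min.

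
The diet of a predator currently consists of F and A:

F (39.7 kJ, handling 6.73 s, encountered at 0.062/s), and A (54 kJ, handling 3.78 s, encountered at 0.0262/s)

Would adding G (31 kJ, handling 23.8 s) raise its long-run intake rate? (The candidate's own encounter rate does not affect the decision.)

On F and A alone, R = ΣλE/(1+Σλh) = 3.876/1.516 = 2.556 kJ/s.
Profitability of G: 31/23.8 = 1.303 kJ/s.
Since 1.303 < R, time spent handling G is better spent searching.

No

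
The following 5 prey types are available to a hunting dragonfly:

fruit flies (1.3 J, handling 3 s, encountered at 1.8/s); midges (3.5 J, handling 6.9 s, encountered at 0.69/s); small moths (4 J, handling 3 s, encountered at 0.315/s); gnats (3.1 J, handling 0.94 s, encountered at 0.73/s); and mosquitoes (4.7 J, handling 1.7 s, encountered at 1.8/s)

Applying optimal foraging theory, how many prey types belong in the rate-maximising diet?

2

E/h in descending order: gnats 3.3, mosquitoes 2.76, small moths 1.33, midges 0.507, fruit flies 0.433 J/s. The optimal diet is the largest prefix of this list for which every included type satisfies E_i/h_i > R on the types above it.
Rate on top 1: 1.342. mosquitoes: 2.76 > 1.342 → include.
Rate on top 2: 2.259. small moths: 1.33 < 2.259 → exclude; stop.
Optimal diet: gnats, mosquitoes — 2 of 5 types.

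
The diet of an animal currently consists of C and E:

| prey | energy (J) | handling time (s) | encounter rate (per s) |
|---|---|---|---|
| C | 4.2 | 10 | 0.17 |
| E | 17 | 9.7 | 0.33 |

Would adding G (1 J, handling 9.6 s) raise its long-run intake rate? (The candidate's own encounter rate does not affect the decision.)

No

Intake rate on the current diet: R = (0.17×4.2 + 0.33×17) / (1 + 0.17×10 + 0.33×9.7) = 6.324/5.901 = 1.072 J/s.
G: E/h = 1/9.6 = 0.1042 J/s.
0.1042 < 1.072, so adding G would lower the average — exclude it.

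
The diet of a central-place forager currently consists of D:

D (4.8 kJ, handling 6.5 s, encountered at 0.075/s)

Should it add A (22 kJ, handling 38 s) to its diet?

Yes

Intake rate on the current diet: R = (0.075×4.8) / (1 + 0.075×6.5) = 0.36/1.488 = 0.242 kJ/s.
Profitability of A: 22/38 = 0.5789 kJ/s.
0.5789 > 0.242, so adding A raises the average — include it.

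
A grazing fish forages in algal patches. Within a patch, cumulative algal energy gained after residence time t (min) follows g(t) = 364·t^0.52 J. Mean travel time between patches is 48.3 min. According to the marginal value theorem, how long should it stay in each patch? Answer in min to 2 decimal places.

By the marginal value theorem, leave when the instantaneous gain rate g'(t) equals the habitat-wide average g(t)/(T + t).
g'(t) = 0.52·364·t^-0.48. Setting 0.52·364·t^-0.48 = 364·t^0.52/(48.3+t) gives 0.52(48.3+t) = t, so 0.48·t = 0.52×48.3.
t* = 0.52×48.3/0.48 = 52.33 min.

52.33 min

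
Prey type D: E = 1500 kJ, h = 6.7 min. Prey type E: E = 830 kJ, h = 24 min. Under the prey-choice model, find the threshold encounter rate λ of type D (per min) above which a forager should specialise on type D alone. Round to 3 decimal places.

0.027 per min

Drop type E once their profitability E₂/h₂ falls below the rate achievable on type D alone: E₂/h₂ = λE₁/(1 + λh₁).
Solve for λ: λE₁h₂ = E₂(1 + λh₁) → λ(E₁h₂ − E₂h₁) = E₂ → λ = E₂/(E₁h₂ − E₂h₁).
λ = 830/(1500×24 − 830×6.7) = 830/3.044e+04 = 0.02727 per min.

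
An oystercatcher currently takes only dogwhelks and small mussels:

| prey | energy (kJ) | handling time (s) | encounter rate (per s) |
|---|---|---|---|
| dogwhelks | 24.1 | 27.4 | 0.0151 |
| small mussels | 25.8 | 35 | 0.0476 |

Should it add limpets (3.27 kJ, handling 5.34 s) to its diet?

Yes

On dogwhelks and small mussels alone, R = ΣλE/(1+Σλh) = 1.592/3.08 = 0.5169 kJ/s.
limpets: E/h = 3.27/5.34 = 0.6124 kJ/s.
Since 0.6124 > R, including limpets increases the long-run rate.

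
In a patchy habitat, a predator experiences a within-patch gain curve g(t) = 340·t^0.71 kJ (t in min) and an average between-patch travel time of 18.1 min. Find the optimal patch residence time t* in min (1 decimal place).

Maximise g(t)/(T+t): set derivative to zero → g'(t)(T+t) = g(t).
g'(t) = 0.71·340·t^-0.29. Setting 0.71·340·t^-0.29 = 340·t^0.71/(18.1+t) gives 0.71(18.1+t) = t, so 0.29·t = 0.71×18.1.
t* = 0.71×18.1/0.29 = 44.31 min.

44.3 min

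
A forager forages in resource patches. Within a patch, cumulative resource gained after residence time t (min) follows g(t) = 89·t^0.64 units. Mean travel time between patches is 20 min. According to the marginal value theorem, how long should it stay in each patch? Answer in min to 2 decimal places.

35.56 min

Optimal t* satisfies g'(t*) = g(t*)/(T + t*).
g'(t) = 0.64·89·t^-0.36. Setting 0.64·89·t^-0.36 = 89·t^0.64/(20+t) gives 0.64(20+t) = t, so 0.36·t = 0.64×20.
t* = 0.64×20/0.36 = 35.56 min.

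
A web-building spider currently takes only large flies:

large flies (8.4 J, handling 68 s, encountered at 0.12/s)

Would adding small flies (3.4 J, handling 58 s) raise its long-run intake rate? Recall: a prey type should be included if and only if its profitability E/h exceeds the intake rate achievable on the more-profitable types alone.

No

On large flies alone, R = ΣλE/(1+Σλh) = 1.008/9.16 = 0.11 J/s.
Profitability of small flies: 3.4/58 = 0.05862 J/s.
0.05862 < 0.11, so adding small flies would lower the average — exclude it.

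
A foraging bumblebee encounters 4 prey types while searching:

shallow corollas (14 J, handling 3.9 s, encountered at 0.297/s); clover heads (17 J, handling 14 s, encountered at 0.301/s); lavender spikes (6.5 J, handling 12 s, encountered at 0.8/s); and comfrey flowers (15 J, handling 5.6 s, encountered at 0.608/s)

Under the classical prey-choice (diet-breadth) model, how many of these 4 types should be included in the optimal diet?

2

Rank by E/h (J/s): shallow corollas 3.59, comfrey flowers 2.68, clover heads 1.21, lavender spikes 0.542. Include each in turn until the next type's E/h falls below the running intake rate.
Rate on top 1: 1.927. comfrey flowers: 2.68 > 1.927 → include.
Rate on top 2: 2.387. clover heads: 1.21 < 2.387 → exclude; stop.
Optimal diet: shallow corollas, comfrey flowers — 2 of 4 types.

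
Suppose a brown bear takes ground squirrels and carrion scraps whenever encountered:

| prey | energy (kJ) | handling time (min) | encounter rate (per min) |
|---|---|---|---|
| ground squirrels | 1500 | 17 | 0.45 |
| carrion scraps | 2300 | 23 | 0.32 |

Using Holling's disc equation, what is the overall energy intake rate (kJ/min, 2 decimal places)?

88.13 kJ/min

Energy encountered per unit search time: 0.45×1500 + 0.32×2300 = 1411 kJ/min.
Handling time per unit search time: 0.45×17 + 0.32×23 = 15.01.
Rate = 1411/(1 + 15.01) = 88.13 kJ/min.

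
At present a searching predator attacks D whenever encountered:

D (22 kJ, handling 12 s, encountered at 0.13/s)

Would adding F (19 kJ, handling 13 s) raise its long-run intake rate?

Intake rate on the current diet: R = (0.13×22) / (1 + 0.13×12) = 2.86/2.56 = 1.117 kJ/s.
F: E/h = 19/13 = 1.462 kJ/s.
Since 1.462 > R, including F increases the long-run rate.

Yes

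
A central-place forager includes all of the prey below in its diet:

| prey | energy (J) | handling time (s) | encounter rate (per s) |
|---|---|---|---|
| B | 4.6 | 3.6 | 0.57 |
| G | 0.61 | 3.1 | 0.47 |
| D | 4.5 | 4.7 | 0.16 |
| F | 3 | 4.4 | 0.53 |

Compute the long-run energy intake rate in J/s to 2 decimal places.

0.69 J/s

Energy encountered per unit search time: 0.57×4.6 + 0.47×0.61 + 0.16×4.5 + 0.53×3 = 5.219 J/s.
Handling time per unit search time: 0.57×3.6 + 0.47×3.1 + 0.16×4.7 + 0.53×4.4 = 6.593.
Rate = 5.219/(1 + 6.593) = 0.6873 J/s.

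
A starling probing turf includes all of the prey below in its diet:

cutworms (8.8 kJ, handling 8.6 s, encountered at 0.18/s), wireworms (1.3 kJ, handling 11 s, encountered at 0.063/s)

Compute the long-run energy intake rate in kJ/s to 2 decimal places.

R = (0.18×8.8 + 0.063×1.3) / (1 + 0.18×8.6 + 0.063×11) = 1.666/3.241 = 0.514 kJ/s.

0.51 kJ/s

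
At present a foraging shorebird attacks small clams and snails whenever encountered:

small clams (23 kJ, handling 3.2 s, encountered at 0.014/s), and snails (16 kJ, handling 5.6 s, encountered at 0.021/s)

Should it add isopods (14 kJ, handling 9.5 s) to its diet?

Yes

Current rate: (0.014×23 + 0.021×16)/(1 + 0.014×3.2 + 0.021×5.6) = 0.5661 kJ/s.
isopods: E/h = 14/9.5 = 1.474 kJ/s.
Since 1.474 > R, including isopods increases the long-run rate.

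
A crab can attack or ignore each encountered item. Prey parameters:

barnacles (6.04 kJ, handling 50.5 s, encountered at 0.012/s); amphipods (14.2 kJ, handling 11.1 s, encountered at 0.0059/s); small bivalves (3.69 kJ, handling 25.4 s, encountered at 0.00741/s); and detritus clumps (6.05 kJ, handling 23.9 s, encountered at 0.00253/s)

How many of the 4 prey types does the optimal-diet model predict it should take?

4

Profitabilities (E/h, kJ/s): amphipods 1.28, detritus clumps 0.253, small bivalves 0.145, barnacles 0.12. Add prey in this order while the next type's profitability exceeds the intake rate on those already taken.
Rate on top 1: 0.07863. detritus clumps: 0.253 > 0.07863 → include.
Rate on top 2: 0.088. small bivalves: 0.145 > 0.088 → include.
Rate on top 3: 0.0962. barnacles: 0.12 > 0.0962 → include.
Optimal diet: amphipods, detritus clumps, small bivalves, barnacles — 4 of 4 types.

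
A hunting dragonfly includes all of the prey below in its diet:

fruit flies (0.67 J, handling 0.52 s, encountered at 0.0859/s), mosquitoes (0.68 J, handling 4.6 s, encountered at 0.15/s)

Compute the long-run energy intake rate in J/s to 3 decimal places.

0.092 J/s

R = Σλ_iE_i / (1 + Σλ_ih_i)
Numerator: 0.0859×0.67 + 0.15×0.68 = 0.1596
Denominator: 1 + 0.0859×0.52 + 0.15×4.6 = 1.735
R = 0.1596/1.735 = 0.09198 J/s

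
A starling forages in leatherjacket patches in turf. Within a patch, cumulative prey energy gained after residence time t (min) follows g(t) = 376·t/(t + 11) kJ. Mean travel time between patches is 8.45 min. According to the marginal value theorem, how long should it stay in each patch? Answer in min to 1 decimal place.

9.6 min

By the marginal value theorem, leave when the instantaneous gain rate g'(t) equals the habitat-wide average g(t)/(T + t).
g'(t) = 376·11/(t + 11)². Setting 376·11/(t+11)² = 376t/[(t+11)(8.45+t)] gives 11(8.45+t) = t(t+11), so t² = 11×8.45 = 92.95.
t* = √92.95 = 9.641 min.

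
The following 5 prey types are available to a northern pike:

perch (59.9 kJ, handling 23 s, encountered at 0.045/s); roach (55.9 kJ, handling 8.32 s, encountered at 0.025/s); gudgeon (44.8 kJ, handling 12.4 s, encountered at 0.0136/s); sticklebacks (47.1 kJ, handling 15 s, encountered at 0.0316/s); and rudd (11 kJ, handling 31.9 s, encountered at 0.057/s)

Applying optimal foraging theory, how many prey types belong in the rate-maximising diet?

E/h in descending order: roach 6.72, gudgeon 3.61, sticklebacks 3.14, perch 2.6, rudd 0.345 kJ/s. The optimal diet is the largest prefix of this list for which every included type satisfies E_i/h_i > R on the types above it.
Rate on top 1: 1.157. gudgeon: 3.61 > 1.157 → include.
Rate on top 2: 1.458. sticklebacks: 3.14 > 1.458 → include.
Rate on top 3: 1.889. perch: 2.6 > 1.889 → include.
Rate on top 4: 2.145. rudd: 0.345 < 2.145 → exclude; stop.
Optimal diet: roach, gudgeon, sticklebacks, perch — 4 of 5 types.

4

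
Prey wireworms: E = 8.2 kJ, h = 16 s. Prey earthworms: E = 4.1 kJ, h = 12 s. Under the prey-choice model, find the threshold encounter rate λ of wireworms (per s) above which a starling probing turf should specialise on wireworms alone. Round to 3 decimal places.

0.125 per s

At the threshold, the rate on wireworms alone equals the profitability of earthworms: λ·8.2/(1 + λ·16) = 4.1/12 = 0.3417.
Rearranging, λ(8.2 − 0.3417×16) = 0.3417, so λ = 0.3417/2.733 = 0.125 per s.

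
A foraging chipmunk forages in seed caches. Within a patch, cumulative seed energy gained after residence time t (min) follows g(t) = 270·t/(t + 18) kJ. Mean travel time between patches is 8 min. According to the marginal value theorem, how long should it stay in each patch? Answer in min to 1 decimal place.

12.0 min

Maximise g(t)/(T+t): set derivative to zero → g'(t)(T+t) = g(t).
g'(t) = 270·18/(t + 18)². Setting 270·18/(t+18)² = 270t/[(t+18)(8+t)] gives 18(8+t) = t(t+18), so t² = 18×8 = 144.
t* = √144 = 12 min.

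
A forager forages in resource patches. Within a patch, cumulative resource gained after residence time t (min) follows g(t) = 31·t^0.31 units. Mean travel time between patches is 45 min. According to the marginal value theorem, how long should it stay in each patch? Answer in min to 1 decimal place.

Maximise g(t)/(T+t): set derivative to zero → g'(t)(T+t) = g(t).
g'(t) = 0.31·31·t^-0.69. Setting 0.31·31·t^-0.69 = 31·t^0.31/(45+t) gives 0.31(45+t) = t, so 0.69·t = 0.31×45.
t* = 0.31×45/0.69 = 20.22 min.

20.2 min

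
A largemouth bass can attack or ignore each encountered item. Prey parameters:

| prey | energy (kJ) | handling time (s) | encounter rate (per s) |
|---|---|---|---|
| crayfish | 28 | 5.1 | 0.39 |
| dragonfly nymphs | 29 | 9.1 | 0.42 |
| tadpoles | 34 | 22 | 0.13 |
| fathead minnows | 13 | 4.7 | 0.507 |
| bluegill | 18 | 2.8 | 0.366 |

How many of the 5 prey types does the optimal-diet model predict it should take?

Rank by E/h (kJ/s): bluegill 6.43, crayfish 5.49, dragonfly nymphs 3.19, fathead minnows 2.77, tadpoles 1.55. Include each in turn until the next type's E/h falls below the running intake rate.
Rate on top 1: 3.254. crayfish: 5.49 > 3.254 → include.
Rate on top 2: 4.362. dragonfly nymphs: 3.19 < 4.362 → exclude; stop.
Optimal diet: bluegill, crayfish — 2 of 5 types.

2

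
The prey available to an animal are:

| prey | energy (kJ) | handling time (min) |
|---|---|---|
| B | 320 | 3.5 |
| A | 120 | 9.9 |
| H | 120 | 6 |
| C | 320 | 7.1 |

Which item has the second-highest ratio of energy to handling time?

In descending order of E/h:
B: 320/3.5 = 91.4 kJ/min
C: 320/7.1 = 45.1 kJ/min
H: 120/6 = 20 kJ/min
A: 120/9.9 = 12.1 kJ/min

C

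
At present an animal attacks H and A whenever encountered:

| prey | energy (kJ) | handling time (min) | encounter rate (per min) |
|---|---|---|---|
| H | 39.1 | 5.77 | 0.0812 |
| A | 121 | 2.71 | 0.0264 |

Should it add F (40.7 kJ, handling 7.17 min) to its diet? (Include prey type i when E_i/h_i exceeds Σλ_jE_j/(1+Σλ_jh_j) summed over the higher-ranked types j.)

On H and A alone, R = ΣλE/(1+Σλh) = 6.369/1.54 = 4.136 kJ/min.
Profitability of F: 40.7/7.17 = 5.676 kJ/min.
5.676 > 4.136, so adding F raises the average — include it.

Yes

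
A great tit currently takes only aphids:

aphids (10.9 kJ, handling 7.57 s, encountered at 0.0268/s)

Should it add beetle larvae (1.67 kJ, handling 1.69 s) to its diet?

Yes

On aphids alone, R = ΣλE/(1+Σλh) = 0.2921/1.203 = 0.2429 kJ/s.
beetle larvae: E/h = 1.67/1.69 = 0.9882 kJ/s.
Since 0.9882 > R, including beetle larvae increases the long-run rate.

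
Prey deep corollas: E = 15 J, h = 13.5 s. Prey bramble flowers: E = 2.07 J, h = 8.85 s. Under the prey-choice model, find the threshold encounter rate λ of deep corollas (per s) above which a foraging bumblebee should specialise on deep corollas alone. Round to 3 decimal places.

0.020 per s

The zero-one rule: include bramble flowers iff E₂/h₂ > λE₁/(1+λh₁). Equality gives the switch point.
λE₁h₂ = E₂ + λE₂h₁ ⇒ λ = E₂/(E₁h₂ − E₂h₁) = 2.07/(132.8 − 27.94) = 0.01975 per s.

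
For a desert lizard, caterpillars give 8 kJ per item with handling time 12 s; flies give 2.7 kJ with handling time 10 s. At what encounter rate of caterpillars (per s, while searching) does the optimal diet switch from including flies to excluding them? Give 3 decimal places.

0.057 per s

At the threshold, the rate on caterpillars alone equals the profitability of flies: λ·8/(1 + λ·12) = 2.7/10 = 0.27.
Rearranging, λ(8 − 0.27×12) = 0.27, so λ = 0.27/4.76 = 0.05672 per s.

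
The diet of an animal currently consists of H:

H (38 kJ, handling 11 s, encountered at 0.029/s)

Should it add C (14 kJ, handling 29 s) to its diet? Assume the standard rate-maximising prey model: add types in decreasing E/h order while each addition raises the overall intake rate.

Intake rate on the current diet: R = (0.029×38) / (1 + 0.029×11) = 1.102/1.319 = 0.8355 kJ/s.
Profitability of C: 14/29 = 0.4828 kJ/s.
Since 0.4828 < R, time spent handling C is better spent searching.

No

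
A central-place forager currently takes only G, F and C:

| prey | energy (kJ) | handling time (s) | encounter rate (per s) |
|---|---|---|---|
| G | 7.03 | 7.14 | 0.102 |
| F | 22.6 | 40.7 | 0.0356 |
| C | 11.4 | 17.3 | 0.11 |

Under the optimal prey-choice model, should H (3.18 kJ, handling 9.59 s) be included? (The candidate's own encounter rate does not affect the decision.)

No

Current rate: (0.102×7.03 + 0.0356×22.6 + 0.11×11.4)/(1 + 0.102×7.14 + 0.0356×40.7 + 0.11×17.3) = 0.5464 kJ/s.
Profitability of H: 3.18/9.59 = 0.3316 kJ/s.
Since 0.3316 < R, time spent handling H is better spent searching.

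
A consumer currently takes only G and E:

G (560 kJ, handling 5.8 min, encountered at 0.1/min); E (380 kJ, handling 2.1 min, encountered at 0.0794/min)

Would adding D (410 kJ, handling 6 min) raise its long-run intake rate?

Yes

Current rate: (0.1×560 + 0.0794×380)/(1 + 0.1×5.8 + 0.0794×2.1) = 49.33 kJ/min.
Profitability of D: 410/6 = 68.33 kJ/min.
Since 68.33 > R, including D increases the long-run rate.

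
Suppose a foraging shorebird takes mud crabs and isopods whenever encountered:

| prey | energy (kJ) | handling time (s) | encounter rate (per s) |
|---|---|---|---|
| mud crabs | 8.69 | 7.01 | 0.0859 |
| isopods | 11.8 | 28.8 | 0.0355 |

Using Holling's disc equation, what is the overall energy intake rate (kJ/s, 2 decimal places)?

0.44 kJ/s

R = Σλ_iE_i / (1 + Σλ_ih_i)
Numerator: 0.0859×8.69 + 0.0355×11.8 = 1.165
Denominator: 1 + 0.0859×7.01 + 0.0355×28.8 = 2.625
R = 1.165/2.625 = 0.444 kJ/s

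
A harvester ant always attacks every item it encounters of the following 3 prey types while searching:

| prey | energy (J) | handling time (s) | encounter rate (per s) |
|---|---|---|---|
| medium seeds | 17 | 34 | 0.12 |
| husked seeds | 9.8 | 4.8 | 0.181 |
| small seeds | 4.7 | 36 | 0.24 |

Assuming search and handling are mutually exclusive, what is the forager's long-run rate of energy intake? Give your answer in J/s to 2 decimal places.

0.34 J/s

Energy encountered per unit search time: 0.12×17 + 0.181×9.8 + 0.24×4.7 = 4.942 J/s.
Handling time per unit search time: 0.12×34 + 0.181×4.8 + 0.24×36 = 13.59.
Rate = 4.942/(1 + 13.59) = 0.3387 J/s.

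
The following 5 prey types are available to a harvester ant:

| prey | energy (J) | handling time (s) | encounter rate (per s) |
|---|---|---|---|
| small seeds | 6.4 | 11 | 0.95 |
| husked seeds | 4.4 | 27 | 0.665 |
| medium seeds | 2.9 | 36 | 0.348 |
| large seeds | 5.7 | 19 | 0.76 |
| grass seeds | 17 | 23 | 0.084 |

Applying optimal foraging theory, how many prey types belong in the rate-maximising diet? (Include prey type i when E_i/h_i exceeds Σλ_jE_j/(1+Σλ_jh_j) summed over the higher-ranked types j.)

Profitabilities (E/h, J/s): grass seeds 0.739, small seeds 0.582, large seeds 0.3, husked seeds 0.163, medium seeds 0.0806. Add prey in this order while the next type's profitability exceeds the intake rate on those already taken.
Rate on top 1: 0.487. small seeds: 0.582 > 0.487 → include.
Rate on top 2: 0.5611. large seeds: 0.3 < 0.5611 → exclude; stop.
Optimal diet: grass seeds, small seeds — 2 of 5 types.

2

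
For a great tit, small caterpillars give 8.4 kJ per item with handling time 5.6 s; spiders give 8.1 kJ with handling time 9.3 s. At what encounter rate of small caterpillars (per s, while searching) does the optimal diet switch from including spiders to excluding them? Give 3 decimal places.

Drop spiders once their profitability E₂/h₂ falls below the rate achievable on small caterpillars alone: E₂/h₂ = λE₁/(1 + λh₁).
Solve for λ: λE₁h₂ = E₂(1 + λh₁) → λ(E₁h₂ − E₂h₁) = E₂ → λ = E₂/(E₁h₂ − E₂h₁).
λ = 8.1/(8.4×9.3 − 8.1×5.6) = 8.1/32.76 = 0.2473 per s.

0.247 per s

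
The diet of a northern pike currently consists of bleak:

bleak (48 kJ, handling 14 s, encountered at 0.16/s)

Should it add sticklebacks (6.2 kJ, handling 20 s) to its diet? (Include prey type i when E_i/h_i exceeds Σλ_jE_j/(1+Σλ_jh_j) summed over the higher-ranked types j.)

No

Intake rate on the current diet: R = (0.16×48) / (1 + 0.16×14) = 7.68/3.24 = 2.37 kJ/s.
Profitability of sticklebacks: 6.2/20 = 0.31 kJ/s.
Since 0.31 < R, time spent handling sticklebacks is better spent searching.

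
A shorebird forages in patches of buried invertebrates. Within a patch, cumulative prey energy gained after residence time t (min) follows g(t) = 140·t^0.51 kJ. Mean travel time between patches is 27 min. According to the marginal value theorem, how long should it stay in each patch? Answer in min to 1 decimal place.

28.1 min

By the marginal value theorem, leave when the instantaneous gain rate g'(t) equals the habitat-wide average g(t)/(T + t).
g'(t) = 0.51·140·t^-0.49. Setting 0.51·140·t^-0.49 = 140·t^0.51/(27+t) gives 0.51(27+t) = t, so 0.49·t = 0.51×27.
t* = 0.51×27/0.49 = 28.1 min.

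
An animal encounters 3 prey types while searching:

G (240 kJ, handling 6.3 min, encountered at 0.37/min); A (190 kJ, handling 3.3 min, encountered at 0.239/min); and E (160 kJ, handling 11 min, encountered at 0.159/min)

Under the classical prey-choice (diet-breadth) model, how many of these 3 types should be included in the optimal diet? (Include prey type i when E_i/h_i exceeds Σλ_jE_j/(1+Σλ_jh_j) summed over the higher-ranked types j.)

2

Profitabilities (E/h, kJ/min): A 57.6, G 38.1, E 14.5. Add prey in this order while the next type's profitability exceeds the intake rate on those already taken.
Rate on top 1: 25.39. G: 38.1 > 25.39 → include.
Rate on top 2: 32.58. E: 14.5 < 32.58 → exclude; stop.
Optimal diet: A, G — 2 of 3 types.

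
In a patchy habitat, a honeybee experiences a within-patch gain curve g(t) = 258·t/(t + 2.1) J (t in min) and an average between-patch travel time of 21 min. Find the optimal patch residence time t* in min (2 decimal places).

By the marginal value theorem, leave when the instantaneous gain rate g'(t) equals the habitat-wide average g(t)/(T + t).
g'(t) = 258·2.1/(t + 2.1)². Setting 258·2.1/(t+2.1)² = 258t/[(t+2.1)(21+t)] gives 2.1(21+t) = t(t+2.1), so t² = 2.1×21 = 44.1.
t* = √44.1 = 6.641 min.

6.64 min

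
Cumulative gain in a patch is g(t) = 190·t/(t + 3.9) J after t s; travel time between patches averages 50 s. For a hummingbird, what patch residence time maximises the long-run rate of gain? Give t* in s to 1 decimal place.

14.0 s

By the marginal value theorem, leave when the instantaneous gain rate g'(t) equals the habitat-wide average g(t)/(T + t).
g'(t) = 190·3.9/(t + 3.9)². Setting 190·3.9/(t+3.9)² = 190t/[(t+3.9)(50+t)] gives 3.9(50+t) = t(t+3.9), so t² = 3.9×50 = 195.
t* = √195 = 13.96 s.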